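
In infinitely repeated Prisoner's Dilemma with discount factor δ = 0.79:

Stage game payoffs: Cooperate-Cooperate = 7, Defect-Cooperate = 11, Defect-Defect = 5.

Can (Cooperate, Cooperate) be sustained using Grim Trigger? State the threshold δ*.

δ* = 0.6667; since δ = 0.79 ≥ 0.6667, cooperation can be sustained

Work:
For Grim Trigger:
Cooperate forever: 7/(1-δ)
Defect then punished: 11 + 5·δ/(1-δ)
Need: 7/(1-δ) ≥ 11 + 5·δ/(1-δ)
Solving: δ ≥ (T-R)/(T-P) = (11-7)/(11-5) = 0.6667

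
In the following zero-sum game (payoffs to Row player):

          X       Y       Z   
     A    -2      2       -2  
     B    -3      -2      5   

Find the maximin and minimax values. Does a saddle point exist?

Maximin = -2, Minimax = -2, Saddle: True

Work:
Row minimums: [-2, -3] → maximin = -2
Column maximums: [-2, 2, 5] → minimax = -2
Saddle point exists! Game value = -2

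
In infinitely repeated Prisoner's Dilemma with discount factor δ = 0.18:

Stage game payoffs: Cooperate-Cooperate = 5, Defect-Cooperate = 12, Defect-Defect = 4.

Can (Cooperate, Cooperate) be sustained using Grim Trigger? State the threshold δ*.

δ* = 0.875; since δ = 0.18 < 0.875, cooperation cannot be sustained

Work:
For Grim Trigger:
Cooperate forever: 5/(1-δ)
Defect then punished: 12 + 4·δ/(1-δ)
Need: 5/(1-δ) ≥ 12 + 4·δ/(1-δ)
Solving: δ ≥ (T-R)/(T-P) = (12-5)/(12-4) = 0.875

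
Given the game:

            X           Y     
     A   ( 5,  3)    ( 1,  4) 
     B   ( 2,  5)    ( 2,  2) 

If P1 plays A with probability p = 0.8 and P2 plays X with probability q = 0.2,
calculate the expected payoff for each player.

E[P1] = 1.84, E[P2] = 3.56

Work:
E[P1] = p·q·π₁(A,X) + p·(1-q)·π₁(A,Y) + (1-p)·q·π₁(B,X) + (1-p)·(1-q)·π₁(B,Y)
= 0.8·0.2·5 + 0.8·0.8·1 + 0.2·0.2·2 + 0.2·0.8·2
= 1.84

E[P2] = 3.56 (similar calculation)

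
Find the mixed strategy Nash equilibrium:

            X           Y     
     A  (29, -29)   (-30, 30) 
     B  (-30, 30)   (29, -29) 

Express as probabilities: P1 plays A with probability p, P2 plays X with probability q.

p = 0.5, q = 0.5

Work:
Find probabilities that make opponent indifferent:
P2 chooses q to make P1 indifferent between A and B
P1 chooses p to make P2 indifferent between X and Y
Mixed NE: P1 plays (A: 0.5, B: 0.5), P2 plays (X: 0.5, Y: 0.5)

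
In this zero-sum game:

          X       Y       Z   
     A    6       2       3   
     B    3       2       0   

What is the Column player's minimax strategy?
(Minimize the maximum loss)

Column should play Y, value = 2

Work:
Column player minimizes Row's maximum payoff:
Column X: max payoff to Row = 6
Column Y: max payoff to Row = 2
Column Z: max payoff to Row = 3
Minimum is 2, achieved by column Y.
Minimax strategy: Y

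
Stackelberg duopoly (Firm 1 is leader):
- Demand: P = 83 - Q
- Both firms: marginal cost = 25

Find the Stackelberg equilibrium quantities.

q₁* (leader) = 29.0, q₂* (follower) = 14.5

Work:
Follower's reaction: q₂ = (a - c - q₁)/2
Leader substitutes: π₁ = q₁·(a - q₁ - (a-c-q₁)/2 - c)
FOC: q₁* = (83 - 25)/2 = 29.00
Then: q₂* = (83 - 25 - 29.0)/2 = 14.50
Leader has first-mover advantage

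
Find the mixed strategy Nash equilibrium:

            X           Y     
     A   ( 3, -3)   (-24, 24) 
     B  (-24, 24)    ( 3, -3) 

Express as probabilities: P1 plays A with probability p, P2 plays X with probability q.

p = 0.5, q = 0.5

Work:
Find probabilities that make opponent indifferent:
P2 chooses q to make P1 indifferent between A and B
P1 chooses p to make P2 indifferent between X and Y
Mixed NE: P1 plays (A: 0.5, B: 0.5), P2 plays (X: 0.5, Y: 0.5)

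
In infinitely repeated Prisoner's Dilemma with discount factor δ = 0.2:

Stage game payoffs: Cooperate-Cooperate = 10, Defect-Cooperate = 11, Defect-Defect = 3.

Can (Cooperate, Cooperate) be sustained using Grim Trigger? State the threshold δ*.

δ* = 0.125; since δ = 0.2 ≥ 0.125, cooperation can be sustained

Work:
For Grim Trigger:
Cooperate forever: 10/(1-δ)
Defect then punished: 11 + 3·δ/(1-δ)
Need: 10/(1-δ) ≥ 11 + 3·δ/(1-δ)
Solving: δ ≥ (T-R)/(T-P) = (11-10)/(11-3) = 0.125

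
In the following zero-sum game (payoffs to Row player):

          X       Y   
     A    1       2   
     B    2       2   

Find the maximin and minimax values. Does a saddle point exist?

Maximin = 2, Minimax = 2, Saddle: True

Work:
Row minimums: [1, 2] → maximin = 2
Column maximums: [2, 2] → minimax = 2
Saddle point exists! Game value = 2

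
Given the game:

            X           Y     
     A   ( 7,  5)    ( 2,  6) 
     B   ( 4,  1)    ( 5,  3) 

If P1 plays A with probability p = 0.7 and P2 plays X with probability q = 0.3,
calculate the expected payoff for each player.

E[P1] = 3.86, E[P2] = 4.71

Work:
E[P1] = p·q·π₁(A,X) + p·(1-q)·π₁(A,Y) + (1-p)·q·π₁(B,X) + (1-p)·(1-q)·π₁(B,Y)
= 0.7·0.3·7 + 0.7·0.7·2 + 0.3·0.3·4 + 0.3·0.7·5
= 3.86

E[P2] = 4.71 (similar calculation)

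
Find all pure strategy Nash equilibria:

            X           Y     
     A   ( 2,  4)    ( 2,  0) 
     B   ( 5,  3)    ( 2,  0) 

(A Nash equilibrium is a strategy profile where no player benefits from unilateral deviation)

Nash equilibrium: (B, X)

Work:
Best responses:
  P1 vs X: payoffs [2, 5] → best response B (payoff 5)
  P1 vs Y: payoffs [2, 2] → best response A/B (payoff 2)
  P2 vs A: payoffs [4, 0] → best response X (payoff 4)
  P2 vs B: payoffs [3, 0] → best response X (payoff 3)
Mutual best responses: (B,X) → Nash equilibria.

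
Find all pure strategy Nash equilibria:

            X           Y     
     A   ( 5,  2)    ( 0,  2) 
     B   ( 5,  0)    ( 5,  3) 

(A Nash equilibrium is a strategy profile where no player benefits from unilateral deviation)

Nash equilibrium: (A, X), (B, Y)

Work:
Best responses:
  P1 vs X: payoffs [5, 5] → best response A/B (payoff 5)
  P1 vs Y: payoffs [0, 5] → best response B (payoff 5)
  P2 vs A: payoffs [2, 2] → best response X/Y (payoff 2)
  P2 vs B: payoffs [0, 3] → best response Y (payoff 3)
Mutual best responses: (A,X), (B,Y) → Nash equilibria.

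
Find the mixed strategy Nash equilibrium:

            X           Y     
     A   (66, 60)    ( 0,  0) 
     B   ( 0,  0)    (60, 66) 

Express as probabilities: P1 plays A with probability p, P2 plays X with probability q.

p = 0.5238, q = 0.4762

Work:
Find probabilities that make opponent indifferent:
P2 chooses q to make P1 indifferent between A and B
P1 chooses p to make P2 indifferent between X and Y
Mixed NE: P1 plays (A: 0.5238, B: 0.4762), P2 plays (X: 0.4762, Y: 0.5238)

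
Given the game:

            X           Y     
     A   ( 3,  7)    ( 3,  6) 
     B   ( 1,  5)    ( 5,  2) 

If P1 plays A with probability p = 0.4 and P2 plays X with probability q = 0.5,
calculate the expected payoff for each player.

E[P1] = 3.0, E[P2] = 4.7

Work:
E[P1] = p·q·π₁(A,X) + p·(1-q)·π₁(A,Y) + (1-p)·q·π₁(B,X) + (1-p)·(1-q)·π₁(B,Y)
= 0.4·0.5·3 + 0.4·0.5·3 + 0.6·0.5·1 + 0.6·0.5·5
= 3.0

E[P2] = 4.7 (similar calculation)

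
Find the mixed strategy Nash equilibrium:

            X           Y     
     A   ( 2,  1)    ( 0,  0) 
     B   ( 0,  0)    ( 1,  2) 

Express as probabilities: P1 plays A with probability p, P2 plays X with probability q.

p = 0.6667, q = 0.3333

Work:
Find probabilities that make opponent indifferent:
P2 chooses q to make P1 indifferent between A and B
P1 chooses p to make P2 indifferent between X and Y
Mixed NE: P1 plays (A: 0.6667, B: 0.3333), P2 plays (X: 0.3333, Y: 0.6667)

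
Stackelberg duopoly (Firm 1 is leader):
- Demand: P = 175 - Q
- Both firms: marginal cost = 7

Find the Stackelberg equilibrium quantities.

q₁* (leader) = 84.0, q₂* (follower) = 42.0

Work:
Follower's reaction: q₂ = (a - c - q₁)/2
Leader substitutes: π₁ = q₁·(a - q₁ - (a-c-q₁)/2 - c)
FOC: q₁* = (175 - 7)/2 = 84.00
Then: q₂* = (175 - 7 - 84.0)/2 = 42.00
Leader has first-mover advantage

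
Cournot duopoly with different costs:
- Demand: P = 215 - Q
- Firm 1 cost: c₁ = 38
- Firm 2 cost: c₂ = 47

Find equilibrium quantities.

q₁* = 62.0, q₂* = 53.0

Work:
Reaction: q₁ = (215 - 38 - q₂)/2
Reaction: q₂ = (215 - 47 - q₁)/2
Solve simultaneously:
q₁* = (215 - 2×38 + 47)/3 = 62.0
q₂* = (215 - 2×47 + 38)/3 = 53.0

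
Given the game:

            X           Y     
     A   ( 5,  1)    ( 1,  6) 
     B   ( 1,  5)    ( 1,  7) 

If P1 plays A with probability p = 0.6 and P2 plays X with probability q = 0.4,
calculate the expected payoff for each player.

E[P1] = 1.96, E[P2] = 4.88

Work:
E[P1] = p·q·π₁(A,X) + p·(1-q)·π₁(A,Y) + (1-p)·q·π₁(B,X) + (1-p)·(1-q)·π₁(B,Y)
= 0.6·0.4·5 + 0.6·0.6·1 + 0.4·0.4·1 + 0.4·0.6·1
= 1.96

E[P2] = 4.88 (similar calculation)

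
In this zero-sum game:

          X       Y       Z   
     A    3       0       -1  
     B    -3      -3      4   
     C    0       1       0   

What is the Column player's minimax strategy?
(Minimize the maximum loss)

Column should play Y, value = 1

Work:
Column player minimizes Row's maximum payoff:
Column X: max payoff to Row = 3
Column Y: max payoff to Row = 1
Column Z: max payoff to Row = 4
Minimum is 1, achieved by column Y.
Minimax strategy: Y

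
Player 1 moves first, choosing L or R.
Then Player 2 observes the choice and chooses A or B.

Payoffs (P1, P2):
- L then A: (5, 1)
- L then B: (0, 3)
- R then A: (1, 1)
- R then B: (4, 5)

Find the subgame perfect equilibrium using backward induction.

P1 plays R, P2 plays B after L and B after R; Payoff (4, 5)

Work:
Backward induction:
After L: P2 chooses B → P1 gets 0
After R: P2 chooses B → P1 gets 4
P1 chooses R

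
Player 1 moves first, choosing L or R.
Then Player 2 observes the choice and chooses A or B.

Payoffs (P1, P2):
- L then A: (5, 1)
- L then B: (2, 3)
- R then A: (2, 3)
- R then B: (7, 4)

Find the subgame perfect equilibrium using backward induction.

P1 plays R, P2 plays B after L and B after R; Payoff (7, 4)

Work:
Backward induction:
After L: P2 chooses B → P1 gets 2
After R: P2 chooses B → P1 gets 7
P1 chooses R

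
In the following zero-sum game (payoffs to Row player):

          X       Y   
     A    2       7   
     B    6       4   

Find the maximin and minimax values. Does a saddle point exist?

Maximin = 4, Minimax = 6, Saddle: False

Work:
Row minimums: [2, 4] → maximin = 4
Column maximums: [6, 7] → minimax = 6
No saddle point (maximin ≠ minimax). Mixed strategy needed.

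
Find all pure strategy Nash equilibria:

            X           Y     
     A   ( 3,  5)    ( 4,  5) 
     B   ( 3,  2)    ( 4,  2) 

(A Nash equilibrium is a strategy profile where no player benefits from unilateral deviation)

Nash equilibrium: (A, X), (A, Y), (B, X), (B, Y)

Work:
Best responses:
  P1 vs X: payoffs [3, 3] → best response A/B (payoff 3)
  P1 vs Y: payoffs [4, 4] → best response A/B (payoff 4)
  P2 vs A: payoffs [5, 5] → best response X/Y (payoff 5)
  P2 vs B: payoffs [2, 2] → best response X/Y (payoff 2)
Mutual best responses: (A,X), (A,Y), (B,X), (B,Y) → Nash equilibria.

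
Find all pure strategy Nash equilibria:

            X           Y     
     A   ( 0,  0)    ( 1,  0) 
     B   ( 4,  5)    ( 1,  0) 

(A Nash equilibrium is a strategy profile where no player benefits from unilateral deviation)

Nash equilibrium: (A, Y), (B, X)

Work:
Best responses:
  P1 vs X: payoffs [0, 4] → best response B (payoff 4)
  P1 vs Y: payoffs [1, 1] → best response A/B (payoff 1)
  P2 vs A: payoffs [0, 0] → best response X/Y (payoff 0)
  P2 vs B: payoffs [5, 0] → best response X (payoff 5)
Mutual best responses: (A,Y), (B,X) → Nash equilibria.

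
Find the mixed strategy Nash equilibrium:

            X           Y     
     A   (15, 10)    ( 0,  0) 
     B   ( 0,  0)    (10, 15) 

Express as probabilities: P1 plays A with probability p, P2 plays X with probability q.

p = 0.6, q = 0.4

Work:
Find probabilities that make opponent indifferent:
P2 chooses q to make P1 indifferent between A and B
P1 chooses p to make P2 indifferent between X and Y
Mixed NE: P1 plays (A: 0.6, B: 0.4), P2 plays (X: 0.4, Y: 0.6)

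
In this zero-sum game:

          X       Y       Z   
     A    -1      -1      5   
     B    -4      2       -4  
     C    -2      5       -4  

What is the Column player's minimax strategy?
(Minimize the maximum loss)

Column should play X, value = -1

Work:
Column player minimizes Row's maximum payoff:
Column X: max payoff to Row = -1
Column Y: max payoff to Row = 5
Column Z: max payoff to Row = 5
Minimum is -1, achieved by column X.
Minimax strategy: X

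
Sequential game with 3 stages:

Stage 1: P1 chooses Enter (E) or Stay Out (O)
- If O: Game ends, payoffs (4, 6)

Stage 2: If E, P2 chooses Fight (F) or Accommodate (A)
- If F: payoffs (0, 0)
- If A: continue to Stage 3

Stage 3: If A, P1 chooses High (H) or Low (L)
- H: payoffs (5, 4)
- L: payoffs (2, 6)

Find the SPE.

SPE: (E, A, H); Outcome (5, 4)

Work:
Stage 3: P1 chooses H (5 vs 2)
Stage 2: P2: F->0, A->4 (anticipating H). Choose A
Stage 1: P1: O->4, E->5 (anticipating A, H). Choose E
SPE path: E -> A -> H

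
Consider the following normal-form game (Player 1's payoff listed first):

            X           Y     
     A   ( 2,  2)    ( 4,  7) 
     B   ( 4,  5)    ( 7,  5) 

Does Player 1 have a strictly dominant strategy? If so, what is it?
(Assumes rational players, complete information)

Yes, Player 1's strictly dominant strategy is B

Work:
A strategy strictly dominates another if it gives a strictly higher payoff against every opponent action. Compare each pair of P1's strategies column-by-column:
  A vs B: [2 vs 4, 4 vs 7] → A does not strictly dominate B (column X: 2 ≤ 4)
  B vs A: [4 vs 2, 7 vs 4] → B strictly dominates A
B strictly dominates every other strategy → strictly dominant.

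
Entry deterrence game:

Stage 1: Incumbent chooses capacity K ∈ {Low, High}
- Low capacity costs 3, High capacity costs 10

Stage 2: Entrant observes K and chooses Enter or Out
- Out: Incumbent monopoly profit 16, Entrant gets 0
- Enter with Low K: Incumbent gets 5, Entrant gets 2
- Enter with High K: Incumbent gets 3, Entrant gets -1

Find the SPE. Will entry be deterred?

SPE: (High, Enter|Low, Out|High); Entry deterred. Incumbent net profit = 6

Work:
After Low K: Entrant enters (2 > 0)
After High K: Entrant stays out (-1 < 0)
Incumbent: Low → 5−3=2, High → 16−10=6
Incumbent chooses High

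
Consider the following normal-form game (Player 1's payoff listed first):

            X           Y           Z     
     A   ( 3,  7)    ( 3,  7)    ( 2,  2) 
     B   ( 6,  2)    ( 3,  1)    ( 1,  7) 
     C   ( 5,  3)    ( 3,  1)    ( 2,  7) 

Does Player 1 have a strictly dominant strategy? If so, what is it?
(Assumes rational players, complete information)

No strictly dominant strategy exists for Player 1

Work:
A strategy strictly dominates another if it gives a strictly higher payoff against every opponent action. Compare each pair of P1's strategies column-by-column:
  A vs B: [3 vs 6, 3 vs 3, 2 vs 1] → A does not strictly dominate B (column X: 3 ≤ 6)
  A vs C: [3 vs 5, 3 vs 3, 2 vs 2] → A does not strictly dominate C (column X: 3 ≤ 5)
  B vs A: [6 vs 3, 3 vs 3, 1 vs 2] → B does not strictly dominate A (column Y: 3 ≤ 3)
  B vs C: [6 vs 5, 3 vs 3, 1 vs 2] → B does not strictly dominate C (column Y: 3 ≤ 3)
  C vs A: [5 vs 3, 3 vs 3, 2 vs 2] → C does not strictly dominate A (column Y: 3 ≤ 3)
  C vs B: [5 vs 6, 3 vs 3, 2 vs 1] → C does not strictly dominate B (column X: 5 ≤ 6)
No single strategy strictly dominates all others → no strictly dominant strategy.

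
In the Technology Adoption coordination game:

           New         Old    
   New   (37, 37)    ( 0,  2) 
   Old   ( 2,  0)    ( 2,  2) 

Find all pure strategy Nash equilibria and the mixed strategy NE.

Pure NE: (New, New) and (Old, Old); Mixed NE: p = 0.0541, q = 0.0541

Work:
Check pure NE:
(New, New): (37, 37) - no unilateral deviation beneficial
(Old, Old): (2, 2) - no unilateral deviation beneficial
Mixed NE: P1 plays New with p = 0.0541, P2 plays New with q = 0.0541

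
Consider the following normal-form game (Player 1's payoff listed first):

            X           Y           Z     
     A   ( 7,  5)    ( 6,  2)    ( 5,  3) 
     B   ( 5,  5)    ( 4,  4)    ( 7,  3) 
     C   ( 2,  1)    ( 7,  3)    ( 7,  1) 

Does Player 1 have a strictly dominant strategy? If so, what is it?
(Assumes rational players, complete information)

No strictly dominant strategy exists for Player 1

Work:
A strategy strictly dominates another if it gives a strictly higher payoff against every opponent action. Compare each pair of P1's strategies column-by-column:
  A vs B: [7 vs 5, 6 vs 4, 5 vs 7] → A does not strictly dominate B (column Z: 5 ≤ 7)
  A vs C: [7 vs 2, 6 vs 7, 5 vs 7] → A does not strictly dominate C (column Y: 6 ≤ 7)
  B vs A: [5 vs 7, 4 vs 6, 7 vs 5] → B does not strictly dominate A (column X: 5 ≤ 7)
  B vs C: [5 vs 2, 4 vs 7, 7 vs 7] → B does not strictly dominate C (column Y: 4 ≤ 7)
  C vs A: [2 vs 7, 7 vs 6, 7 vs 5] → C does not strictly dominate A (column X: 2 ≤ 7)
  C vs B: [2 vs 5, 7 vs 4, 7 vs 7] → C does not strictly dominate B (column X: 2 ≤ 5)
No single strategy strictly dominates all others → no strictly dominant strategy.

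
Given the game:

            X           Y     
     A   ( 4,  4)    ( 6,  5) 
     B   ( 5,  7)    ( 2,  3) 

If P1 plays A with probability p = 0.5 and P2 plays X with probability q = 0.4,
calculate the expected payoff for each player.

E[P1] = 4.2, E[P2] = 4.6

Work:
E[P1] = p·q·π₁(A,X) + p·(1-q)·π₁(A,Y) + (1-p)·q·π₁(B,X) + (1-p)·(1-q)·π₁(B,Y)
= 0.5·0.4·4 + 0.5·0.6·6 + 0.5·0.4·5 + 0.5·0.6·2
= 4.2

E[P2] = 4.6 (similar calculation)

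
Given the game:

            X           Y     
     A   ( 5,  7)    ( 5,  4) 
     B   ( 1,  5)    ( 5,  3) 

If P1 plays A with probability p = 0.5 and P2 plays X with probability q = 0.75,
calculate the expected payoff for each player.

E[P1] = 3.5, E[P2] = 5.375

Work:
E[P1] = p·q·π₁(A,X) + p·(1-q)·π₁(A,Y) + (1-p)·q·π₁(B,X) + (1-p)·(1-q)·π₁(B,Y)
= 0.5·0.75·5 + 0.5·0.25·5 + 0.5·0.75·1 + 0.5·0.25·5
= 3.5

E[P2] = 5.375 (similar calculation)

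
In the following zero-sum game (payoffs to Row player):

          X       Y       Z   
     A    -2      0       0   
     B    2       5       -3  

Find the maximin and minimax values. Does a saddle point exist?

Maximin = -2, Minimax = 0, Saddle: False

Work:
Row minimums: [-2, -3] → maximin = -2
Column maximums: [2, 5, 0] → minimax = 0
No saddle point (maximin ≠ minimax). Mixed strategy needed.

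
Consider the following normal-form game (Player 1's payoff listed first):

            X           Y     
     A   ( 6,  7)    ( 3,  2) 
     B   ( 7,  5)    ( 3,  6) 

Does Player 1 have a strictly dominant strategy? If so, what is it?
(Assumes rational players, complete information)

No strictly dominant strategy exists for Player 1

Work:
A strategy strictly dominates another if it gives a strictly higher payoff against every opponent action. Compare each pair of P1's strategies column-by-column:
  A vs B: [6 vs 7, 3 vs 3] → A does not strictly dominate B (column X: 6 ≤ 7)
  B vs A: [7 vs 6, 3 vs 3] → B does not strictly dominate A (column Y: 3 ≤ 3)
No single strategy strictly dominates all others → no strictly dominant strategy.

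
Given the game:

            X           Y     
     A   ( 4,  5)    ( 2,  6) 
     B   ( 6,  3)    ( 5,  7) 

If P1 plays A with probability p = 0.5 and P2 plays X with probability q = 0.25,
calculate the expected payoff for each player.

E[P1] = 3.875, E[P2] = 5.875

Work:
E[P1] = p·q·π₁(A,X) + p·(1-q)·π₁(A,Y) + (1-p)·q·π₁(B,X) + (1-p)·(1-q)·π₁(B,Y)
= 0.5·0.25·4 + 0.5·0.75·2 + 0.5·0.25·6 + 0.5·0.75·5
= 3.875

E[P2] = 5.875 (similar calculation)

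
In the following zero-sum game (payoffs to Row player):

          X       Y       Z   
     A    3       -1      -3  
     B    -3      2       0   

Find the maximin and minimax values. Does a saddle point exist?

Maximin = -3, Minimax = 0, Saddle: False

Work:
Row minimums: [-3, -3] → maximin = -3
Column maximums: [3, 2, 0] → minimax = 0
No saddle point (maximin ≠ minimax). Mixed strategy needed.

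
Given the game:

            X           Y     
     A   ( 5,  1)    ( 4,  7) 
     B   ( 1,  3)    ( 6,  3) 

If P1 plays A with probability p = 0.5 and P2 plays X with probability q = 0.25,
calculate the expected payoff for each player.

E[P1] = 4.5, E[P2] = 4.25

Work:
E[P1] = p·q·π₁(A,X) + p·(1-q)·π₁(A,Y) + (1-p)·q·π₁(B,X) + (1-p)·(1-q)·π₁(B,Y)
= 0.5·0.25·5 + 0.5·0.75·4 + 0.5·0.25·1 + 0.5·0.75·6
= 4.5

E[P2] = 4.25 (similar calculation)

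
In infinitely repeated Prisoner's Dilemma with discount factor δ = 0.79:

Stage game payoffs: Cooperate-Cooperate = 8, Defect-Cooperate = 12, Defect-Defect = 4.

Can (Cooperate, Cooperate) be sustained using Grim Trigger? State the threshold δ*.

δ* = 0.5; since δ = 0.79 ≥ 0.5, cooperation can be sustained

Work:
For Grim Trigger:
Cooperate forever: 8/(1-δ)
Defect then punished: 12 + 4·δ/(1-δ)
Need: 8/(1-δ) ≥ 12 + 4·δ/(1-δ)
Solving: δ ≥ (T-R)/(T-P) = (12-8)/(12-4) = 0.5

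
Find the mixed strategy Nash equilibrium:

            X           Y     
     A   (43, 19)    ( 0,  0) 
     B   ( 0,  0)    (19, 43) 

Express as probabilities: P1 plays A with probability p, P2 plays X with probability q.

p = 0.6935, q = 0.3065

Work:
Find probabilities that make opponent indifferent:
P2 chooses q to make P1 indifferent between A and B
P1 chooses p to make P2 indifferent between X and Y
Mixed NE: P1 plays (A: 0.6935, B: 0.3065), P2 plays (X: 0.3065, Y: 0.6935)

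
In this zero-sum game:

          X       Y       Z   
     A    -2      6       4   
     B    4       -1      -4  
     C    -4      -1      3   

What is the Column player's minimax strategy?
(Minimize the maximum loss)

Column should play X or Z (all achieve the minimum), value = 4

Work:
Column player minimizes Row's maximum payoff:
Column X: max payoff to Row = 4
Column Y: max payoff to Row = 6
Column Z: max payoff to Row = 4
Minimum is 4, achieved by columns X, Z (tied).
Each of X or Z is a minimax strategy.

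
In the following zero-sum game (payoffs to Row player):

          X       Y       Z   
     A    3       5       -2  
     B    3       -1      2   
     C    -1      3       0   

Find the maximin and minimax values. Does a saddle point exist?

Maximin = -1, Minimax = 2, Saddle: False

Work:
Row minimums: [-2, -1, -1] → maximin = -1
Column maximums: [3, 5, 2] → minimax = 2
No saddle point (maximin ≠ minimax). Mixed strategy needed.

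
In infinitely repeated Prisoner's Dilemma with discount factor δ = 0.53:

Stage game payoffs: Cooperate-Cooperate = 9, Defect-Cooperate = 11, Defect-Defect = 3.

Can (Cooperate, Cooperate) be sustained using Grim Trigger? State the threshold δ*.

δ* = 0.25; since δ = 0.53 ≥ 0.25, cooperation can be sustained

Work:
For Grim Trigger:
Cooperate forever: 9/(1-δ)
Defect then punished: 11 + 3·δ/(1-δ)
Need: 9/(1-δ) ≥ 11 + 3·δ/(1-δ)
Solving: δ ≥ (T-R)/(T-P) = (11-9)/(11-3) = 0.25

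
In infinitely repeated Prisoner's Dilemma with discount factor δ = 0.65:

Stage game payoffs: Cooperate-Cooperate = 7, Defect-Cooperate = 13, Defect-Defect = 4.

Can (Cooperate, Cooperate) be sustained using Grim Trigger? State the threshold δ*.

δ* = 0.6667; since δ = 0.65 < 0.6667, cooperation cannot be sustained

Work:
For Grim Trigger:
Cooperate forever: 7/(1-δ)
Defect then punished: 13 + 4·δ/(1-δ)
Need: 7/(1-δ) ≥ 13 + 4·δ/(1-δ)
Solving: δ ≥ (T-R)/(T-P) = (13-7)/(13-4) = 0.6667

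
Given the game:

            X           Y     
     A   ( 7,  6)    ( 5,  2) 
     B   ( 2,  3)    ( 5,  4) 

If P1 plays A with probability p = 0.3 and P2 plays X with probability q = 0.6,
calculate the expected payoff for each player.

E[P1] = 4.1, E[P2] = 3.7

Work:
E[P1] = p·q·π₁(A,X) + p·(1-q)·π₁(A,Y) + (1-p)·q·π₁(B,X) + (1-p)·(1-q)·π₁(B,Y)
= 0.3·0.6·7 + 0.3·0.4·5 + 0.7·0.6·2 + 0.7·0.4·5
= 4.1

E[P2] = 3.7 (similar calculation)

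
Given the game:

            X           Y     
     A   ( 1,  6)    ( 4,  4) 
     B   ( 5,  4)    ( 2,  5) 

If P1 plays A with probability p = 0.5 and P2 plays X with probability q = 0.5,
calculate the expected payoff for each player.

E[P1] = 3.0, E[P2] = 4.75

Work:
E[P1] = p·q·π₁(A,X) + p·(1-q)·π₁(A,Y) + (1-p)·q·π₁(B,X) + (1-p)·(1-q)·π₁(B,Y)
= 0.5·0.5·1 + 0.5·0.5·4 + 0.5·0.5·5 + 0.5·0.5·2
= 3.0

E[P2] = 4.75 (similar calculation)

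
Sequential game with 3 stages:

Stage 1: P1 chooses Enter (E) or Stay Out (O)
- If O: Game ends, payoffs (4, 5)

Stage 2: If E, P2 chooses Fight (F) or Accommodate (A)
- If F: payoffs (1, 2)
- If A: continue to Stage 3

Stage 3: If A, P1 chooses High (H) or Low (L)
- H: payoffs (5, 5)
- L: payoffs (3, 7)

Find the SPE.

SPE: (E, A, H); Outcome (5, 5)

Work:
Stage 3: P1 chooses H (5 vs 3)
Stage 2: P2: F->2, A->5 (anticipating H). Choose A
Stage 1: P1: O->4, E->5 (anticipating A, H). Choose E
SPE path: E -> A -> H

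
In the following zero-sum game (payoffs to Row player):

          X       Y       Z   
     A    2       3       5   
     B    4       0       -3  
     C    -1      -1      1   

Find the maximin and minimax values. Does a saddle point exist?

Maximin = 2, Minimax = 3, Saddle: False

Work:
Row minimums: [2, -3, -1] → maximin = 2
Column maximums: [4, 3, 5] → minimax = 3
No saddle point (maximin ≠ minimax). Mixed strategy needed.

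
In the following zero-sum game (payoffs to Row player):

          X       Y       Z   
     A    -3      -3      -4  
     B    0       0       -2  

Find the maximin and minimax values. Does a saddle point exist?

Maximin = -2, Minimax = -2, Saddle: True

Work:
Row minimums: [-4, -2] → maximin = -2
Column maximums: [0, 0, -2] → minimax = -2
Saddle point exists! Game value = -2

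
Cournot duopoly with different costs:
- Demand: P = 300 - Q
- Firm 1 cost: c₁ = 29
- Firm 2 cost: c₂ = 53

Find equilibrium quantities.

q₁* = 98.33, q₂* = 74.33

Work:
Reaction: q₁ = (300 - 29 - q₂)/2
Reaction: q₂ = (300 - 53 - q₁)/2
Solve simultaneously:
q₁* = (300 - 2×29 + 53)/3 = 98.33
q₂* = (300 - 2×53 + 29)/3 = 74.33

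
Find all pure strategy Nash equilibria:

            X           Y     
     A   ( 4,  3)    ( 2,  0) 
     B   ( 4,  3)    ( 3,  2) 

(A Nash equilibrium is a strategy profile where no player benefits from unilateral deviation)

Nash equilibrium: (A, X), (B, X)

Work:
Best responses:
  P1 vs X: payoffs [4, 4] → best response A/B (payoff 4)
  P1 vs Y: payoffs [2, 3] → best response B (payoff 3)
  P2 vs A: payoffs [3, 0] → best response X (payoff 3)
  P2 vs B: payoffs [3, 2] → best response X (payoff 3)
Mutual best responses: (A,X), (B,X) → Nash equilibria.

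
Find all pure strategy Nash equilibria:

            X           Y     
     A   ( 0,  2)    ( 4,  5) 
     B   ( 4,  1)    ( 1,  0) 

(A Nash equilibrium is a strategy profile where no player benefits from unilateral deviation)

Nash equilibrium: (A, Y), (B, X)

Work:
Best responses:
  P1 vs X: payoffs [0, 4] → best response B (payoff 4)
  P1 vs Y: payoffs [4, 1] → best response A (payoff 4)
  P2 vs A: payoffs [2, 5] → best response Y (payoff 5)
  P2 vs B: payoffs [1, 0] → best response X (payoff 1)
Mutual best responses: (A,Y), (B,X) → Nash equilibria.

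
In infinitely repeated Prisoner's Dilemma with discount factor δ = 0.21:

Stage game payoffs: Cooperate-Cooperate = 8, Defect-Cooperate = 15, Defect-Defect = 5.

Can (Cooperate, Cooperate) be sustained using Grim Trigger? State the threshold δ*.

δ* = 0.7; since δ = 0.21 < 0.7, cooperation cannot be sustained

Work:
For Grim Trigger:
Cooperate forever: 8/(1-δ)
Defect then punished: 15 + 5·δ/(1-δ)
Need: 8/(1-δ) ≥ 15 + 5·δ/(1-δ)
Solving: δ ≥ (T-R)/(T-P) = (15-8)/(15-5) = 0.7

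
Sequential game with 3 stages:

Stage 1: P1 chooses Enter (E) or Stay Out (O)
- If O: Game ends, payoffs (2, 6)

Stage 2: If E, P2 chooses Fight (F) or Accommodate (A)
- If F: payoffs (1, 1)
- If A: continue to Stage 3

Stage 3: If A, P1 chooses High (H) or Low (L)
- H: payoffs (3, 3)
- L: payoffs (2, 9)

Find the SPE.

SPE: (E, A, H); Outcome (3, 3)

Work:
Stage 3: P1 chooses H (3 vs 2)
Stage 2: P2: F->1, A->3 (anticipating H). Choose A
Stage 1: P1: O->2, E->3 (anticipating A, H). Choose E
SPE path: E -> A -> H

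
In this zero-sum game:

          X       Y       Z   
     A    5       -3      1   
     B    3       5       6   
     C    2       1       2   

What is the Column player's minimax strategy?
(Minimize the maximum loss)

Column should play X or Y (all achieve the minimum), value = 5

Work:
Column player minimizes Row's maximum payoff:
Column X: max payoff to Row = 5
Column Y: max payoff to Row = 5
Column Z: max payoff to Row = 6
Minimum is 5, achieved by columns X, Y (tied).
Each of X or Y is a minimax strategy.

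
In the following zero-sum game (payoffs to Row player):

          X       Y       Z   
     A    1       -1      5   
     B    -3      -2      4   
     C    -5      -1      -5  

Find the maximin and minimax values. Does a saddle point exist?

Maximin = -1, Minimax = -1, Saddle: True

Work:
Row minimums: [-1, -3, -5] → maximin = -1
Column maximums: [1, -1, 5] → minimax = -1
Saddle point exists! Game value = -1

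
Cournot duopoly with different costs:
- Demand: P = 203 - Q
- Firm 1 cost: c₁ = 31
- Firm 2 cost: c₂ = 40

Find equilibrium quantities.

q₁* = 60.33, q₂* = 51.33

Work:
Reaction: q₁ = (203 - 31 - q₂)/2
Reaction: q₂ = (203 - 40 - q₁)/2
Solve simultaneously:
q₁* = (203 - 2×31 + 40)/3 = 60.33
q₂* = (203 - 2×40 + 31)/3 = 51.33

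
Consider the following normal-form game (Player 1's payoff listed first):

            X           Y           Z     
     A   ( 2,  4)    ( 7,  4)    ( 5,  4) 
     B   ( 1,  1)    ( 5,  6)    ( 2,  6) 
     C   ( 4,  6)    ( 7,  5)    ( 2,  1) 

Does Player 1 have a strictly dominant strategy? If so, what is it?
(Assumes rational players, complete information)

No strictly dominant strategy exists for Player 1

Work:
A strategy strictly dominates another if it gives a strictly higher payoff against every opponent action. Compare each pair of P1's strategies column-by-column:
  A vs B: [2 vs 1, 7 vs 5, 5 vs 2] → A strictly dominates B
  A vs C: [2 vs 4, 7 vs 7, 5 vs 2] → A does not strictly dominate C (column X: 2 ≤ 4)
  B vs A: [1 vs 2, 5 vs 7, 2 vs 5] → B does not strictly dominate A (column X: 1 ≤ 2)
  B vs C: [1 vs 4, 5 vs 7, 2 vs 2] → B does not strictly dominate C (column X: 1 ≤ 4)
  C vs A: [4 vs 2, 7 vs 7, 2 vs 5] → C does not strictly dominate A (column Y: 7 ≤ 7)
  C vs B: [4 vs 1, 7 vs 5, 2 vs 2] → C does not strictly dominate B (column Z: 2 ≤ 2)
No single strategy strictly dominates all others → no strictly dominant strategy.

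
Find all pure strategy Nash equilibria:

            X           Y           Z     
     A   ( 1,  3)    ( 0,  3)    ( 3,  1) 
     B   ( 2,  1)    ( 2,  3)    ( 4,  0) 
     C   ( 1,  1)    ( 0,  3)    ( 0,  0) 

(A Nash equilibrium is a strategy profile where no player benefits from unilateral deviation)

Nash equilibrium: (B, Y)

Work:
Best responses:
  P1 vs X: payoffs [1, 2, 1] → best response B (payoff 2)
  P1 vs Y: payoffs [0, 2, 0] → best response B (payoff 2)
  P1 vs Z: payoffs [3, 4, 0] → best response B (payoff 4)
  P2 vs A: payoffs [3, 3, 1] → best response X/Y (payoff 3)
  P2 vs B: payoffs [1, 3, 0] → best response Y (payoff 3)
  P2 vs C: payoffs [1, 3, 0] → best response Y (payoff 3)
Mutual best responses: (B,Y) → Nash equilibria.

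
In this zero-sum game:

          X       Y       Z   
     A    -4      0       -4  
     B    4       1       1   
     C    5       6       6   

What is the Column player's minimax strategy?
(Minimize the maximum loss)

Column should play X, value = 5

Work:
Column player minimizes Row's maximum payoff:
Column X: max payoff to Row = 5
Column Y: max payoff to Row = 6
Column Z: max payoff to Row = 6
Minimum is 5, achieved by column X.
Minimax strategy: X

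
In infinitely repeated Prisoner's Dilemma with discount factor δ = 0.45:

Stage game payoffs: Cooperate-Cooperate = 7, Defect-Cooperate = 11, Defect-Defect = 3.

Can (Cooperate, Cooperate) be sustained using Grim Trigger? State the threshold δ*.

δ* = 0.5; since δ = 0.45 < 0.5, cooperation cannot be sustained

Work:
For Grim Trigger:
Cooperate forever: 7/(1-δ)
Defect then punished: 11 + 3·δ/(1-δ)
Need: 7/(1-δ) ≥ 11 + 3·δ/(1-δ)
Solving: δ ≥ (T-R)/(T-P) = (11-7)/(11-3) = 0.5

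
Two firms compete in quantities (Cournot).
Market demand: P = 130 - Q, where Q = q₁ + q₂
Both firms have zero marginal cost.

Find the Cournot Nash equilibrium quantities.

q₁* = q₂* = 43.33; P* = 43.33

Work:
Profit: π_i = P·q_i = (a - q_i - q_j)·q_i
FOC: ∂π_i/∂q_i = a - 2q_i - q_j = 0
Reaction function: q_i = (130 - q_j)/2
Symmetry: q* = 130/3 = 43.33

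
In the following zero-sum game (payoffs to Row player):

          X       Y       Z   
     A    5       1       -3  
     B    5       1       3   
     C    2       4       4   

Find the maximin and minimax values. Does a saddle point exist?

Maximin = 2, Minimax = 4, Saddle: False

Work:
Row minimums: [-3, 1, 2] → maximin = 2
Column maximums: [5, 4, 4] → minimax = 4
No saddle point (maximin ≠ minimax). Mixed strategy needed.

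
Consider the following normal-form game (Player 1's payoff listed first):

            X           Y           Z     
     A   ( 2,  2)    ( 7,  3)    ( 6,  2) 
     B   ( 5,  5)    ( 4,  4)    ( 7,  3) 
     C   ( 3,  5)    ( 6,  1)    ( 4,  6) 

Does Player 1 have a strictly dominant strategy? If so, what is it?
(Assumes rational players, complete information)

No strictly dominant strategy exists for Player 1

Work:
A strategy strictly dominates another if it gives a strictly higher payoff against every opponent action. Compare each pair of P1's strategies column-by-column:
  A vs B: [2 vs 5, 7 vs 4, 6 vs 7] → A does not strictly dominate B (column X: 2 ≤ 5)
  A vs C: [2 vs 3, 7 vs 6, 6 vs 4] → A does not strictly dominate C (column X: 2 ≤ 3)
  B vs A: [5 vs 2, 4 vs 7, 7 vs 6] → B does not strictly dominate A (column Y: 4 ≤ 7)
  B vs C: [5 vs 3, 4 vs 6, 7 vs 4] → B does not strictly dominate C (column Y: 4 ≤ 6)
  C vs A: [3 vs 2, 6 vs 7, 4 vs 6] → C does not strictly dominate A (column Y: 6 ≤ 7)
  C vs B: [3 vs 5, 6 vs 4, 4 vs 7] → C does not strictly dominate B (column X: 3 ≤ 5)
No single strategy strictly dominates all others → no strictly dominant strategy.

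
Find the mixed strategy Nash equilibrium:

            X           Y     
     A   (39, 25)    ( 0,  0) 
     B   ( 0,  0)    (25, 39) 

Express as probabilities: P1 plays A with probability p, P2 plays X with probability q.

p = 0.6094, q = 0.3906

Work:
Find probabilities that make opponent indifferent:
P2 chooses q to make P1 indifferent between A and B
P1 chooses p to make P2 indifferent between X and Y
Mixed NE: P1 plays (A: 0.6094, B: 0.3906), P2 plays (X: 0.3906, Y: 0.6094)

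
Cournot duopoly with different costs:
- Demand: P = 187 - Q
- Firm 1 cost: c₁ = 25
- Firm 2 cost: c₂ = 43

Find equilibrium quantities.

q₁* = 60.0, q₂* = 42.0

Work:
Reaction: q₁ = (187 - 25 - q₂)/2
Reaction: q₂ = (187 - 43 - q₁)/2
Solve simultaneously:
q₁* = (187 - 2×25 + 43)/3 = 60.0
q₂* = (187 - 2×43 + 25)/3 = 42.0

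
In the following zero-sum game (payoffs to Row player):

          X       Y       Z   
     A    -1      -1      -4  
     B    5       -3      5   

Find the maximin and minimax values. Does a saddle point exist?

Maximin = -3, Minimax = -1, Saddle: False

Work:
Row minimums: [-4, -3] → maximin = -3
Column maximums: [5, -1, 5] → minimax = -1
No saddle point (maximin ≠ minimax). Mixed strategy needed.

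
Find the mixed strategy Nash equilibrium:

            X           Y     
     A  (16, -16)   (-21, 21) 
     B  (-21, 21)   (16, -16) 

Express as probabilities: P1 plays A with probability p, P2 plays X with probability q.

p = 0.5, q = 0.5

Work:
Find probabilities that make opponent indifferent:
P2 chooses q to make P1 indifferent between A and B
P1 chooses p to make P2 indifferent between X and Y
Mixed NE: P1 plays (A: 0.5, B: 0.5), P2 plays (X: 0.5, Y: 0.5)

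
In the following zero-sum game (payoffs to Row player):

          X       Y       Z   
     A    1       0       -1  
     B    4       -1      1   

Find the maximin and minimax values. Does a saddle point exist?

Maximin = -1, Minimax = 0, Saddle: False

Work:
Row minimums: [-1, -1] → maximin = -1
Column maximums: [4, 0, 1] → minimax = 0
No saddle point (maximin ≠ minimax). Mixed strategy needed.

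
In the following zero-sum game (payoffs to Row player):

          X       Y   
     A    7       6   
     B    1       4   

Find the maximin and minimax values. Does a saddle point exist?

Maximin = 6, Minimax = 6, Saddle: True

Work:
Row minimums: [6, 1] → maximin = 6
Column maximums: [7, 6] → minimax = 6
Saddle point exists! Game value = 6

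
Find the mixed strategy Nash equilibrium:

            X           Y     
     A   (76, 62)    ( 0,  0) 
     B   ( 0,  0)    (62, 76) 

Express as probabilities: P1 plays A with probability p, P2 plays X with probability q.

p = 0.5507, q = 0.4493

Work:
Find probabilities that make opponent indifferent:
P2 chooses q to make P1 indifferent between A and B
P1 chooses p to make P2 indifferent between X and Y
Mixed NE: P1 plays (A: 0.5507, B: 0.4493), P2 plays (X: 0.4493, Y: 0.5507)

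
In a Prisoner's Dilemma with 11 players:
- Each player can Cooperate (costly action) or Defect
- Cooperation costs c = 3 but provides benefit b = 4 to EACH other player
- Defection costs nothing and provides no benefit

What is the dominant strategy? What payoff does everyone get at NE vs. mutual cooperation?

Dominant: Defect; NE payoff = 0; Coop payoff = 37

Work:
Defect dominates (saves cost c = 3, benefit to others is external)
NE: All defect → everyone gets 0
If all cooperate: each receives (10)×4 - 3 = 37
Social dilemma: 37 > 0 but NE gives 0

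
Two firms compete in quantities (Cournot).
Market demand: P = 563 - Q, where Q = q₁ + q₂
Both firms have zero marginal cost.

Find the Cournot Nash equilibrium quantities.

q₁* = q₂* = 187.67; P* = 187.67

Work:
Profit: π_i = P·q_i = (a - q_i - q_j)·q_i
FOC: ∂π_i/∂q_i = a - 2q_i - q_j = 0
Reaction function: q_i = (563 - q_j)/2
Symmetry: q* = 563/3 = 187.67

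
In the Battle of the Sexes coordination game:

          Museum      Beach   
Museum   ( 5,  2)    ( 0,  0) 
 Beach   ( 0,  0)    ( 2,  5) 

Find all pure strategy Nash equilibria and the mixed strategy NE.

Pure NE: (Museum, Museum) and (Beach, Beach); Mixed NE: p = 0.7143, q = 0.2857

Work:
Check pure NE:
(Museum, Museum): (5, 2) - no unilateral deviation beneficial
(Beach, Beach): (2, 5) - no unilateral deviation beneficial
Mixed NE: P1 plays Museum with p = 0.7143, P2 plays Museum with q = 0.2857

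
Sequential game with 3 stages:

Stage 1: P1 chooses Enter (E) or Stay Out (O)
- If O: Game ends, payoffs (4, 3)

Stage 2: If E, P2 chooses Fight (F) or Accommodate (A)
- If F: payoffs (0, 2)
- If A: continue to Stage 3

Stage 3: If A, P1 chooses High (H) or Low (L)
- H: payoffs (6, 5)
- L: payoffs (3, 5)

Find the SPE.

SPE: (E, A, H); Outcome (6, 5)

Work:
Stage 3: P1 chooses H (6 vs 3)
Stage 2: P2: F->2, A->5 (anticipating H). Choose A
Stage 1: P1: O->4, E->6 (anticipating A, H). Choose E
SPE path: E -> A -> H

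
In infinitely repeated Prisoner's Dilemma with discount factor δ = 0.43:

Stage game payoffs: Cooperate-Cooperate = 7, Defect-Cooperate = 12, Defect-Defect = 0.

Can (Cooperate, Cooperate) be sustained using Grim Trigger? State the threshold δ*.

δ* = 0.4167; since δ = 0.43 ≥ 0.4167, cooperation can be sustained

Work:
For Grim Trigger:
Cooperate forever: 7/(1-δ)
Defect then punished: 12 + 0·δ/(1-δ)
Need: 7/(1-δ) ≥ 12 + 0·δ/(1-δ)
Solving: δ ≥ (T-R)/(T-P) = (12-7)/(12-0) = 0.4167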